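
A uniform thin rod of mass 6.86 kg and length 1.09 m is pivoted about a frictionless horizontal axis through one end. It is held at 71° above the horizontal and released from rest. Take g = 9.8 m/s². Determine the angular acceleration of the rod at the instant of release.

About the pivot, I = (1/3)ML² = (1/3)(6.86)(1.09)² = 2.717 kg·m².
The weight acts at the center, a distance L/2 = 0.5450 m from the pivot; τ = Mg(L/2) cos 71° = 11.93 N·m.
α = τ/I = 11.93/2.717 = 4.391 rad/s².

α ≈ 4.39 rad/s²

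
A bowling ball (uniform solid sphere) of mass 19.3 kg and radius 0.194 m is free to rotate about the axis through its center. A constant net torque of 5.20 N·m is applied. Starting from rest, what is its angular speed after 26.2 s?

ω ≈ 469 rad/s

I = (2/5)MR² = (2/5)(19.3)(0.194)² = 0.2905 kg·m².
α = τ/I = 5.20/0.2905 = 17.90 rad/s².
ω = ω₀ + αt = 0 + (17.90)(26.2) = 468.9 rad/s.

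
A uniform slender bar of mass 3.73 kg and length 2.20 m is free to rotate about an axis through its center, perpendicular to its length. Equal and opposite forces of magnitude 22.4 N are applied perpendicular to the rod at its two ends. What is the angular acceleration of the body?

I = (1/12)ML² = (1/12)(3.73)(2.20)² = 1.504 kg·m².
The couple gives τ = F·(L/2) + F·(L/2) = F L = (22.4)(2.20) = 49.28 N·m.
From τ = Iα: α = 49.28/1.504 = 32.76 rad/s².

α ≈ 32.8 rad/s²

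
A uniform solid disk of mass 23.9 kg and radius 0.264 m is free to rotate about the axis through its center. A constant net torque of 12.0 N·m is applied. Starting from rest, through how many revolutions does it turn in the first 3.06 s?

≈ 10.7 revolutions

I = ½MR² = (1/2)(23.9)(0.264)² = 0.8329 kg·m².
α = τ/I = 12.0/0.8329 = 14.41 rad/s².
θ = ½αt² = ½(14.41)(3.06)² = 67.46 rad.
Revolutions = θ/(2π) = 10.74.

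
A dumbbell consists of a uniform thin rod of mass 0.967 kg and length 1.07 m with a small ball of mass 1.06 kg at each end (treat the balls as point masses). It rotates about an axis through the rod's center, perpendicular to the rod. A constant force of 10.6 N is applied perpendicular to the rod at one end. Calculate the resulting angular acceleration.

α ≈ 8.11 rad/s²

I_rod = (1/12)ML² = (1/12)(0.967)(1.07)² = 0.09226 kg·m².
I_balls = 2·m·(L/2)² = 2(1.06)(0.5350)² = 0.6068 kg·m².
Total I = 0.6991 kg·m².
τ = F·(L/2) = (10.6)(0.535) = 5.671 N·m.
α = τ/I = 5.671/0.6991 = 8.112 rad/s².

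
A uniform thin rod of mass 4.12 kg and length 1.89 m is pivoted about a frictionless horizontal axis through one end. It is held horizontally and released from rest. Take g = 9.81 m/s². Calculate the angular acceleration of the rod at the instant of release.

About the pivot, I = (1/3)ML² = (1/3)(4.12)(1.89)² = 4.906 kg·m².
The weight acts at the center, a distance L/2 = 0.9450 m from the pivot; τ = Mg(L/2) = 38.19 N·m.
α = τ/I = 38.19/4.906 = 7.786 rad/s².

α ≈ 7.79 rad/s²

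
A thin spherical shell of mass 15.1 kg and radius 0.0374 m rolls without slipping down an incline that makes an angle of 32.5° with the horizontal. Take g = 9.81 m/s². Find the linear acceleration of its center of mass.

a ≈ 3.16 m/s²

Translation along the incline: Mg sinθ − f = Ma.
Rotation about the center: fR = Iα with I = (2/3)MR². No-slip gives a = αR, so f = (I/R²)a = (2/3)M a.
Substituting: Mg sinθ = (1 + 0.6667)Ma, so a = g sinθ/(1 + 0.6667) = (9.81) sin 32.5° / 1.667 = 3.163 m/s².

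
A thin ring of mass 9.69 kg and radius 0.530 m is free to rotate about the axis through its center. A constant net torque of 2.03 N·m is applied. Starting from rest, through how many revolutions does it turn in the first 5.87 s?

≈ 2.04 revolutions

I = MR² = (9.69)(0.530)² = 2.722 kg·m².
α = τ/I = 2.03/2.722 = 0.7458 rad/s².
θ = ½αt² = ½(0.7458)(5.87)² = 12.85 rad.
Revolutions = θ/(2π) = 2.045.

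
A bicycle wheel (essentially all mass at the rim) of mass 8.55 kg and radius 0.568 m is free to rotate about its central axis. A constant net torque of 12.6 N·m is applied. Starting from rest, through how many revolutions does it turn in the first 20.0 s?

≈ 145 revolutions

I = MR² = (8.55)(0.568)² = 2.758 kg·m².
α = τ/I = 12.6/2.758 = 4.568 rad/s².
θ = ½αt² = ½(4.568)(20.0)² = 913.6 rad.
Revolutions = θ/(2π) = 145.4.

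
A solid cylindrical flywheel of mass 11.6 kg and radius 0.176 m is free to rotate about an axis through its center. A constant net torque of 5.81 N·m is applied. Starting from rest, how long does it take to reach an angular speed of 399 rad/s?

I = ½MR² = (1/2)(11.6)(0.176)² = 0.1797 kg·m².
α = τ/I = 5.81/0.1797 = 32.34 rad/s².
ω = αt ⇒ t = ω/α = 399/32.34 = 12.34 s.

t ≈ 12.3 s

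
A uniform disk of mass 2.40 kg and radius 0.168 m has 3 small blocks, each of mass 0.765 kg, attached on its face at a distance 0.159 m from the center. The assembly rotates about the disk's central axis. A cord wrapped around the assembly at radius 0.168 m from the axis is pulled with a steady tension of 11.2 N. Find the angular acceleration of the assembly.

α ≈ 20.5 rad/s²

I_disk = ½MR² = ½(2.40)(0.168)² = 0.03387 kg·m².
I_blocks = 3·m·r² = 3(0.765)(0.159)² = 0.05802 kg·m².
Total I = 0.09189 kg·m².
τ = F r = (11.2)(0.168) = 1.882 N·m.
α = τ/I = 1.882/0.09189 = 20.48 rad/s².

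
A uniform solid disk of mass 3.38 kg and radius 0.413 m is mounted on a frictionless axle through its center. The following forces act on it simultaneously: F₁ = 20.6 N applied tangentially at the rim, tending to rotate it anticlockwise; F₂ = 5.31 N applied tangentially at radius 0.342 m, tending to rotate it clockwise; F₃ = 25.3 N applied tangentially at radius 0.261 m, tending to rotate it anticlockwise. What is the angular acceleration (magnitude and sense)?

α ≈ 46.1 rad/s², anticlockwise

I = ½MR² = (1/2)(3.38)(0.413)² = 0.2883 kg·m².
Taking anticlockwise as positive: τ₁ = +(20.6)(0.413) = +8.508 N·m; τ₂ = −(5.31)(0.342) = −1.816 N·m; τ₃ = +(25.3)(0.261) = +6.603 N·m.
Net torque τ = 13.30 N·m.
α = τ/I = 13.30/0.2883 = 46.12 rad/s².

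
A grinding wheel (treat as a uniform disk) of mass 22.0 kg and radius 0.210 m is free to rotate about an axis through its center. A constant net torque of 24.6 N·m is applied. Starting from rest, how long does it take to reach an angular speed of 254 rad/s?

I = ½MR² = (1/2)(22.0)(0.210)² = 0.4851 kg·m².
α = τ/I = 24.6/0.4851 = 50.71 rad/s².
ω = αt ⇒ t = ω/α = 254/50.71 = 5.009 s.

t ≈ 5.01 s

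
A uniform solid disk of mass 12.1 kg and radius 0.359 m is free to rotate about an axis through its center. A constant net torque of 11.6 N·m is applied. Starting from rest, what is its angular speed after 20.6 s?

ω ≈ 306 rad/s

I = ½MR² = (1/2)(12.1)(0.359)² = 0.7797 kg·m².
α = τ/I = 11.6/0.7797 = 14.88 rad/s².
ω = ω₀ + αt = 0 + (14.88)(20.6) = 306.5 rad/s.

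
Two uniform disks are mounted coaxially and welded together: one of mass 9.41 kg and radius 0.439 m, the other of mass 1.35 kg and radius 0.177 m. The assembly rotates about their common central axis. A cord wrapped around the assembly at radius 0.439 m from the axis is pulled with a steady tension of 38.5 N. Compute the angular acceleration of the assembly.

α ≈ 18.2 rad/s²

I = ½M₁R₁² + ½M₂R₂² = ½(9.41)(0.439)² + ½(1.35)(0.177)² = 0.9279 kg·m².
τ = F r = (38.5)(0.439) = 16.90 N·m.
α = τ/I = 16.90/0.9279 = 18.21 rad/s².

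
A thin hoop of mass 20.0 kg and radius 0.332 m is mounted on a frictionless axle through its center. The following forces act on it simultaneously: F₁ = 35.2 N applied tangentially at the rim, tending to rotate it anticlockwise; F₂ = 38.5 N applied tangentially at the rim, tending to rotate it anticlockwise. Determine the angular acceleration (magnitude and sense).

I = MR² = (20.0)(0.332)² = 2.204 kg·m².
Taking anticlockwise as positive: τ₁ = +(35.2)(0.332) = +11.69 N·m; τ₂ = +(38.5)(0.332) = +12.78 N·m.
Net torque τ = 24.47 N·m.
α = τ/I = 24.47/2.204 = 11.10 rad/s².

α ≈ 11.1 rad/s², anticlockwise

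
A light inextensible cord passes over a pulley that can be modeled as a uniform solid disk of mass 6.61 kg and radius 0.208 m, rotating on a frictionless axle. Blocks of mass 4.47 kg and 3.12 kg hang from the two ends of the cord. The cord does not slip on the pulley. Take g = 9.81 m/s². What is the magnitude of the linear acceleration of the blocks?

I = ½MR² = (1/2)(6.61)(0.208)² = 0.1430 kg·m².
Heavier block: m₁g − T₁ = m₁a. Lighter block: T₂ − m₂g = m₂a.
Pulley: (T₁ − T₂)R = Iα = I(a/R), so T₁ − T₂ = (I/R²)a = (1/2)M_p a = 3.305·a.
Adding the three: (m₁ − m₂)g = (m₁ + m₂ + 3.305)a, so a = (4.47 − 3.12)(9.81)/(4.47 + 3.12 + 3.305) = 1.216 m/s².

a ≈ 1.22 m/s²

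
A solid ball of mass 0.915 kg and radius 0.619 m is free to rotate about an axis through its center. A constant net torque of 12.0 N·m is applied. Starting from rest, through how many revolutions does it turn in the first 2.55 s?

≈ 44.3 revolutions

I = (2/5)MR² = (2/5)(0.915)(0.619)² = 0.1402 kg·m².
α = τ/I = 12.0/0.1402 = 85.57 rad/s².
θ = ½αt² = ½(85.57)(2.55)² = 278.2 rad.
Revolutions = θ/(2π) = 44.28.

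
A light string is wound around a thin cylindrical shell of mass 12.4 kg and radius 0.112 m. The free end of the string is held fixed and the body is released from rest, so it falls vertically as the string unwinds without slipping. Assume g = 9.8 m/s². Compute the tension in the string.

T ≈ 60.8 N

Translation: Mg − T = Ma. Rotation about the center: TR = Iα with I = MR².
With a = αR: T = (I/R²)a = M a, so Mg = (1 + 1.000)Ma.
a = g/(1 + 1.000) = 9.8/2.000 = 4.900 m/s².
T = 1.000·M·a = (1.000)(12.4)(4.900) = 60.76 N.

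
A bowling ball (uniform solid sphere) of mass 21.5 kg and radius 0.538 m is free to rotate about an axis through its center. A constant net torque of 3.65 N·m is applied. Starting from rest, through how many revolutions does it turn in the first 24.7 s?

≈ 71.2 revolutions

I = (2/5)MR² = (2/5)(21.5)(0.538)² = 2.489 kg·m².
α = τ/I = 3.65/2.489 = 1.466 rad/s².
θ = ½αt² = ½(1.466)(24.7)² = 447.3 rad.
Revolutions = θ/(2π) = 71.19.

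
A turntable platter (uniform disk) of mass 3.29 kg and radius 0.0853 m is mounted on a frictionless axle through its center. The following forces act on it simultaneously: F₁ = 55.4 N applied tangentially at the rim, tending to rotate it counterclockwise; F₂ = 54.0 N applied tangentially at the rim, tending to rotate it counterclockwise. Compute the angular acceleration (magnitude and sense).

α ≈ 780 rad/s², counterclockwise

I = ½MR² = (1/2)(3.29)(0.0853)² = 0.01197 kg·m².
Taking counterclockwise as positive: τ₁ = +(55.4)(0.0853) = +4.726 N·m; τ₂ = +(54.0)(0.0853) = +4.606 N·m.
Net torque τ = 9.332 N·m.
α = τ/I = 9.332/0.01197 = 779.7 rad/s².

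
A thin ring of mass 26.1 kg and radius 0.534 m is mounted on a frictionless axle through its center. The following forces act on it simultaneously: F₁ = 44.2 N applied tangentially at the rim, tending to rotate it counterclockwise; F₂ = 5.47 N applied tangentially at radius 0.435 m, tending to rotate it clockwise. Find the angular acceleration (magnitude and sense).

I = MR² = (26.1)(0.534)² = 7.443 kg·m².
Taking counterclockwise as positive: τ₁ = +(44.2)(0.534) = +23.60 N·m; τ₂ = −(5.47)(0.435) = −2.379 N·m.
Net torque τ = 21.22 N·m.
α = τ/I = 21.22/7.443 = 2.852 rad/s².

α ≈ 2.85 rad/s², counterclockwise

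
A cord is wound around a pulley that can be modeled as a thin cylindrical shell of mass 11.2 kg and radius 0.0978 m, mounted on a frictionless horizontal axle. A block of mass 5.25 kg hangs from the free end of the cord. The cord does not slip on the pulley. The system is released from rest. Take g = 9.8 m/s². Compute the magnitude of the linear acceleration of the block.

I = MR² = (11.2)(0.0978)² = 0.1071 kg·m².
Block: mg − T = ma. Pulley: TR = Iα. No-slip: a = αR, so T = (I/R²)a = 11.20·a.
Then mg = (m + 11.20)a, so a = (5.25)(9.8)/(5.25 + 11.20) = 3.128 m/s².

a ≈ 3.13 m/s²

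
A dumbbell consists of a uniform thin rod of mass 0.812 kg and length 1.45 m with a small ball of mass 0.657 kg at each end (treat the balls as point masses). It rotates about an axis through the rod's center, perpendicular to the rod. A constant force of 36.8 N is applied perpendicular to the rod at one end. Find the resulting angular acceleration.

I_rod = (1/12)ML² = (1/12)(0.812)(1.45)² = 0.1423 kg·m².
I_balls = 2·m·(L/2)² = 2(0.657)(0.7250)² = 0.6907 kg·m².
Total I = 0.8329 kg·m².
τ = F·(L/2) = (36.8)(0.725) = 26.68 N·m.
α = τ/I = 26.68/0.8329 = 32.03 rad/s².

α ≈ 32.0 rad/s²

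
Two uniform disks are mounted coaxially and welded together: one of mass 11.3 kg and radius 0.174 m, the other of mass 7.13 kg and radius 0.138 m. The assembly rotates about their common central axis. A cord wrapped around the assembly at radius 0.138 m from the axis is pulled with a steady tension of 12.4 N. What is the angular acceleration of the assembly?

I = ½M₁R₁² + ½M₂R₂² = ½(11.3)(0.174)² + ½(7.13)(0.138)² = 0.2390 kg·m².
τ = F r = (12.4)(0.138) = 1.711 N·m.
α = τ/I = 1.711/0.2390 = 7.161 rad/s².

α ≈ 7.16 rad/s²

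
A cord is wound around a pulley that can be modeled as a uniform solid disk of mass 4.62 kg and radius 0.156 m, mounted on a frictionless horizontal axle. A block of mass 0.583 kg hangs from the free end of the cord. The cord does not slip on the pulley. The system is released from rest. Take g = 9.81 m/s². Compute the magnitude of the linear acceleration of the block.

I = ½MR² = (1/2)(4.62)(0.156)² = 0.05622 kg·m².
Block: mg − T = ma. Pulley: TR = Iα. No-slip: a = αR, so T = (I/R²)a = 2.310·a.
Then mg = (m + 2.310)a, so a = (0.583)(9.81)/(0.583 + 2.310) = 1.977 m/s².

a ≈ 1.98 m/s²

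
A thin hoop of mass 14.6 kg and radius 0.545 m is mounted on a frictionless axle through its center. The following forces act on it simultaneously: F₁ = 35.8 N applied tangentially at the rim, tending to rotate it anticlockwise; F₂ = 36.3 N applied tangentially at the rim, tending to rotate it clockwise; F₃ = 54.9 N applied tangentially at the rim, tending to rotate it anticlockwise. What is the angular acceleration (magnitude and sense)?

α ≈ 6.84 rad/s², anticlockwise

I = MR² = (14.6)(0.545)² = 4.337 kg·m².
Taking anticlockwise as positive: τ₁ = +(35.8)(0.545) = +19.51 N·m; τ₂ = −(36.3)(0.545) = −19.78 N·m; τ₃ = +(54.9)(0.545) = +29.92 N·m.
Net torque τ = 29.65 N·m.
α = τ/I = 29.65/4.337 = 6.837 rad/s².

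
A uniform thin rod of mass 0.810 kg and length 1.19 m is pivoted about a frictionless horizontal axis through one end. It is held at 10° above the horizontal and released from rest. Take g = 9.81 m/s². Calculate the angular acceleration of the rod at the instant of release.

α ≈ 12.2 rad/s²

About the pivot, I = (1/3)ML² = (1/3)(0.810)(1.19)² = 0.3823 kg·m².
The weight acts at the center, a distance L/2 = 0.5950 m from the pivot; τ = Mg(L/2) cos 10° = 4.656 N·m.
α = τ/I = 4.656/0.3823 = 12.18 rad/s².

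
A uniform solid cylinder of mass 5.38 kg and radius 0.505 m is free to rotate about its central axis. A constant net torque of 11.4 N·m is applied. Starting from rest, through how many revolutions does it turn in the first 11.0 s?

I = ½MR² = (1/2)(5.38)(0.505)² = 0.6860 kg·m².
α = τ/I = 11.4/0.6860 = 16.62 rad/s².
θ = ½αt² = ½(16.62)(11.0)² = 1005 rad.
Revolutions = θ/(2π) = 160.0.

≈ 160 revolutions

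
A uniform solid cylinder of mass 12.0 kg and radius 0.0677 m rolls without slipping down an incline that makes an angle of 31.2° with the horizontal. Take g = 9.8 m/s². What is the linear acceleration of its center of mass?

Translation along the incline: Mg sinθ − f = Ma.
Rotation about the center: fR = Iα with I = ½MR². No-slip gives a = αR, so f = (I/R²)a = (1/2)M a.
Substituting: Mg sinθ = (1 + 0.5000)Ma, so a = g sinθ/(1 + 0.5000) = (9.8) sin 31.2° / 1.500 = 3.384 m/s².

a ≈ 3.38 m/s²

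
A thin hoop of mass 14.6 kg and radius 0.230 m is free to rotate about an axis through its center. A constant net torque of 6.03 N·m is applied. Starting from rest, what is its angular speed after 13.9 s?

I = MR² = (14.6)(0.230)² = 0.7723 kg·m².
α = τ/I = 6.03/0.7723 = 7.807 rad/s².
ω = ω₀ + αt = 0 + (7.807)(13.9) = 108.5 rad/s.

ω ≈ 109 rad/s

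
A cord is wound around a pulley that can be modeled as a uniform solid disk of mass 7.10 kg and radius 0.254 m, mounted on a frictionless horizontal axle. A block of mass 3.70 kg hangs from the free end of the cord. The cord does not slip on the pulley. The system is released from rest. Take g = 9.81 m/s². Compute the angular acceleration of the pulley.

α ≈ 19.7 rad/s²

I = ½MR² = (1/2)(7.10)(0.254)² = 0.2290 kg·m².
Block: mg − T = ma. Pulley: TR = Iα. No-slip: a = αR, so T = (I/R²)a = 3.550·a.
Then mg = (m + 3.550)a, so a = (3.70)(9.81)/(3.70 + 3.550) = 5.006 m/s².
α = a/R = 5.006/0.254 = 19.71 rad/s².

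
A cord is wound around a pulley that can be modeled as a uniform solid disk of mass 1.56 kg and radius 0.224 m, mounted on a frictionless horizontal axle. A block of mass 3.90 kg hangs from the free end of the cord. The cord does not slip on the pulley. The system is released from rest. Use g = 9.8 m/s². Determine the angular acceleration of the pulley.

α ≈ 36.5 rad/s²

I = ½MR² = (1/2)(1.56)(0.224)² = 0.03914 kg·m².
Block: mg − T = ma. Pulley: TR = Iα. No-slip: a = αR, so T = (I/R²)a = 0.7800·a.
Then mg = (m + 0.7800)a, so a = (3.90)(9.8)/(3.90 + 0.7800) = 8.167 m/s².
α = a/R = 8.167/0.224 = 36.46 rad/s².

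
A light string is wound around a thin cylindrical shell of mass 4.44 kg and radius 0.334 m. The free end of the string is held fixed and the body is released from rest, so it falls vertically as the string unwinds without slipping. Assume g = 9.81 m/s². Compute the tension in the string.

T ≈ 21.8 N

Translation: Mg − T = Ma. Rotation about the center: TR = Iα with I = MR².
With a = αR: T = (I/R²)a = M a, so Mg = (1 + 1.000)Ma.
a = g/(1 + 1.000) = 9.81/2.000 = 4.905 m/s².
T = 1.000·M·a = (1.000)(4.44)(4.905) = 21.78 N.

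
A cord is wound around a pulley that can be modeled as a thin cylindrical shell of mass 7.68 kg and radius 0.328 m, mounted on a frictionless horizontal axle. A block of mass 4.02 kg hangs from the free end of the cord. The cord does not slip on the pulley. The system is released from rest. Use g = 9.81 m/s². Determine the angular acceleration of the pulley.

α ≈ 10.3 rad/s²

I = MR² = (7.68)(0.328)² = 0.8262 kg·m².
Block: mg − T = ma. Pulley: TR = Iα. No-slip: a = αR, so T = (I/R²)a = 7.680·a.
Then mg = (m + 7.680)a, so a = (4.02)(9.81)/(4.02 + 7.680) = 3.371 m/s².
α = a/R = 3.371/0.328 = 10.28 rad/s².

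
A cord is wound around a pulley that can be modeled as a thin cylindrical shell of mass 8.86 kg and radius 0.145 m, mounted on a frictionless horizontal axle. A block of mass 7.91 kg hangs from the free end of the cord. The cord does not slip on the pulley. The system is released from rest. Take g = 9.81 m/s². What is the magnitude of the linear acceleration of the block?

a ≈ 4.63 m/s²

I = MR² = (8.86)(0.145)² = 0.1863 kg·m².
Block: mg − T = ma. Pulley: TR = Iα. No-slip: a = αR, so T = (I/R²)a = 8.860·a.
Then mg = (m + 8.860)a, so a = (7.91)(9.81)/(7.91 + 8.860) = 4.627 m/s².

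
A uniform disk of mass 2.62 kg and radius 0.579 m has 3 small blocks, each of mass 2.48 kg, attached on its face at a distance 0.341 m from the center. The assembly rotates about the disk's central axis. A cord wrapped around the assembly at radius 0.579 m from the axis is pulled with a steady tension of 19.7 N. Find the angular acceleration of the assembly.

I_disk = ½MR² = ½(2.62)(0.579)² = 0.4392 kg·m².
I_blocks = 3·m·r² = 3(2.48)(0.341)² = 0.8651 kg·m².
Total I = 1.304 kg·m².
τ = F r = (19.7)(0.579) = 11.41 N·m.
α = τ/I = 11.41/1.304 = 8.745 rad/s².

α ≈ 8.75 rad/s²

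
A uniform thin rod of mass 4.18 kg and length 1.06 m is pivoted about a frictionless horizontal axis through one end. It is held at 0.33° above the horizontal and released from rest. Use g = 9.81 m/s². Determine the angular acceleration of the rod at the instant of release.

About the pivot, I = (1/3)ML² = (1/3)(4.18)(1.06)² = 1.566 kg·m².
The weight acts at the center, a distance L/2 = 0.5300 m from the pivot; τ = Mg(L/2) cos 0.33° = 21.73 N·m.
α = τ/I = 21.73/1.566 = 13.88 rad/s².

α ≈ 13.9 rad/s²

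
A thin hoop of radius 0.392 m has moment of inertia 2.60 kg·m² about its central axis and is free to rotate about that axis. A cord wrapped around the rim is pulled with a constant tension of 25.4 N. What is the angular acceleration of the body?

τ = F R = (25.4)(0.392) = 9.957 N·m.
From τ = Iα: α = 9.957/2.600 = 3.830 rad/s².

α ≈ 3.83 rad/s²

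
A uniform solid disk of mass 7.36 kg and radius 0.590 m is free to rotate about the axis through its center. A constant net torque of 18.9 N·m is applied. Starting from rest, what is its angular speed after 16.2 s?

ω ≈ 239 rad/s

I = ½MR² = (1/2)(7.36)(0.590)² = 1.281 kg·m².
α = τ/I = 18.9/1.281 = 14.75 rad/s².
ω = ω₀ + αt = 0 + (14.75)(16.2) = 239.0 rad/s.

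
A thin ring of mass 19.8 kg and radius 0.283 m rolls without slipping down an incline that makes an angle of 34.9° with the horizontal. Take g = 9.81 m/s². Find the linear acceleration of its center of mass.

Translation along the incline: Mg sinθ − f = Ma.
Rotation about the center: fR = Iα with I = MR². No-slip gives a = αR, so f = (I/R²)a = M a.
Substituting: Mg sinθ = (1 + 1.000)Ma, so a = g sinθ/(1 + 1.000) = (9.81) sin 34.9° / 2.000 = 2.806 m/s².

a ≈ 2.81 m/s²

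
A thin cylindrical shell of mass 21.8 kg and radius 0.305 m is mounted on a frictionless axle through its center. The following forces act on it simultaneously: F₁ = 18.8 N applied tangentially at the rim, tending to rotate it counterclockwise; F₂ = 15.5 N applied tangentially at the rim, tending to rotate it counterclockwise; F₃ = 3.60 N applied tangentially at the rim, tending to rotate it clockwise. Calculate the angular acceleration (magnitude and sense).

I = MR² = (21.8)(0.305)² = 2.028 kg·m².
Taking counterclockwise as positive: τ₁ = +(18.8)(0.305) = +5.734 N·m; τ₂ = +(15.5)(0.305) = +4.728 N·m; τ₃ = −(3.60)(0.305) = −1.098 N·m.
Net torque τ = 9.364 N·m.
α = τ/I = 9.364/2.028 = 4.617 rad/s².

α ≈ 4.62 rad/s², counterclockwise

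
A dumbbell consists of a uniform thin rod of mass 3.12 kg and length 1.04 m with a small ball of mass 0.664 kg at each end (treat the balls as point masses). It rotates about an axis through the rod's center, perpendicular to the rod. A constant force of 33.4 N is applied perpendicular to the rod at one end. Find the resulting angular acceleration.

I_rod = (1/12)ML² = (1/12)(3.12)(1.04)² = 0.2812 kg·m².
I_balls = 2·m·(L/2)² = 2(0.664)(0.5200)² = 0.3591 kg·m².
Total I = 0.6403 kg·m².
τ = F·(L/2) = (33.4)(0.520) = 17.37 N·m.
α = τ/I = 17.37/0.6403 = 27.12 rad/s².

α ≈ 27.1 rad/s²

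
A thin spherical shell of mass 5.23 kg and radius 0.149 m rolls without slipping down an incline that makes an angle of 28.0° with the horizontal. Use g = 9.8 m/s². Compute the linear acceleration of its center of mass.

Translation along the incline: Mg sinθ − f = Ma.
Rotation about the center: fR = Iα with I = (2/3)MR². No-slip gives a = αR, so f = (I/R²)a = (2/3)M a.
Substituting: Mg sinθ = (1 + 0.6667)Ma, so a = g sinθ/(1 + 0.6667) = (9.8) sin 28.0° / 1.667 = 2.760 m/s².

a ≈ 2.76 m/s²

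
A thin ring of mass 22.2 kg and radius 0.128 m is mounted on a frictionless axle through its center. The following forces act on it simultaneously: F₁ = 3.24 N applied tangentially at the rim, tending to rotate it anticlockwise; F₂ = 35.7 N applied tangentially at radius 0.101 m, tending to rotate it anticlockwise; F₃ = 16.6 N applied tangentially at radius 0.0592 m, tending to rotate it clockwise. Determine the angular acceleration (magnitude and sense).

I = MR² = (22.2)(0.128)² = 0.3637 kg·m².
Taking anticlockwise as positive: τ₁ = +(3.24)(0.128) = +0.4147 N·m; τ₂ = +(35.7)(0.101) = +3.606 N·m; τ₃ = −(16.6)(0.0592) = −0.9827 N·m.
Net torque τ = 3.038 N·m.
α = τ/I = 3.038/0.3637 = 8.352 rad/s².

α ≈ 8.35 rad/s², anticlockwise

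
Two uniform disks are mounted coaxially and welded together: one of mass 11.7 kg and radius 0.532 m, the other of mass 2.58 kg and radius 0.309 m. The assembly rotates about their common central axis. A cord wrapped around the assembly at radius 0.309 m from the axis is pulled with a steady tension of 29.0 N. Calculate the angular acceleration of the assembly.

I = ½M₁R₁² + ½M₂R₂² = ½(11.7)(0.532)² + ½(2.58)(0.309)² = 1.779 kg·m².
τ = F r = (29.0)(0.309) = 8.961 N·m.
α = τ/I = 8.961/1.779 = 5.037 rad/s².

α ≈ 5.04 rad/s²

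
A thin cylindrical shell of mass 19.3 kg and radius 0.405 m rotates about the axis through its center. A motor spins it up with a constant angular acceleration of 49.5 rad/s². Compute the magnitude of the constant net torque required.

I = MR² = (19.3)(0.405)² = 3.166 kg·m².
τ = Iα = (3.166)(49.50) = 156.7 N·m.

τ ≈ 157 N·m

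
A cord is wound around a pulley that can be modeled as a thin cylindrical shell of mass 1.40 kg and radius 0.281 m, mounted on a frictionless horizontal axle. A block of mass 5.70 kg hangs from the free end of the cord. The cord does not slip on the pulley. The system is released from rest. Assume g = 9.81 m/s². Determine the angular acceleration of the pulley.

α ≈ 28.0 rad/s²

I = MR² = (1.40)(0.281)² = 0.1105 kg·m².
Block: mg − T = ma. Pulley: TR = Iα. No-slip: a = αR, so T = (I/R²)a = 1.400·a.
Then mg = (m + 1.400)a, so a = (5.70)(9.81)/(5.70 + 1.400) = 7.876 m/s².
α = a/R = 7.876/0.281 = 28.03 rad/s².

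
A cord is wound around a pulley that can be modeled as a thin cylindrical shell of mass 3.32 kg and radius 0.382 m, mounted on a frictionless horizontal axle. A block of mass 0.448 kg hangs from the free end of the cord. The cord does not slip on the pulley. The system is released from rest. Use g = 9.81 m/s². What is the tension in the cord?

I = MR² = (3.32)(0.382)² = 0.4845 kg·m².
Block: mg − T = ma. Pulley: TR = Iα. No-slip: a = αR, so T = (I/R²)a = 3.320·a.
Then mg = (m + 3.320)a, so a = (0.448)(9.81)/(0.448 + 3.320) = 1.166 m/s².
T = 3.320·a = 3.872 N.

T ≈ 3.87 N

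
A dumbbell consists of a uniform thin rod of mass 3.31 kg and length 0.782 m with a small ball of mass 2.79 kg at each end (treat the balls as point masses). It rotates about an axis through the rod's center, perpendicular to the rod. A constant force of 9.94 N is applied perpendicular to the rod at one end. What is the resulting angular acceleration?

α ≈ 3.80 rad/s²

I_rod = (1/12)ML² = (1/12)(3.31)(0.782)² = 0.1687 kg·m².
I_balls = 2·m·(L/2)² = 2(2.79)(0.3910)² = 0.8531 kg·m².
Total I = 1.022 kg·m².
τ = F·(L/2) = (9.94)(0.391) = 3.887 N·m.
α = τ/I = 3.887/1.022 = 3.804 rad/s².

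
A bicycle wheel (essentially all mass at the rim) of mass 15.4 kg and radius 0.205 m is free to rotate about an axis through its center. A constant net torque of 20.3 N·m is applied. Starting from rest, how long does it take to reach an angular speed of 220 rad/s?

t ≈ 7.01 s

I = MR² = (15.4)(0.205)² = 0.6472 kg·m².
α = τ/I = 20.3/0.6472 = 31.37 rad/s².
ω = αt ⇒ t = ω/α = 220/31.37 = 7.014 s.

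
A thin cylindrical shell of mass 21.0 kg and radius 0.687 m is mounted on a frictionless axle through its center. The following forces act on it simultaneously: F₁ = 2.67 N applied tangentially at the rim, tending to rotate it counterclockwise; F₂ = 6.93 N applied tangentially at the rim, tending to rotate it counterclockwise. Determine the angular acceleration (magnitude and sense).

I = MR² = (21.0)(0.687)² = 9.911 kg·m².
Taking counterclockwise as positive: τ₁ = +(2.67)(0.687) = +1.834 N·m; τ₂ = +(6.93)(0.687) = +4.761 N·m.
Net torque τ = 6.595 N·m.
α = τ/I = 6.595/9.911 = 0.6654 rad/s².

α ≈ 0.665 rad/s², counterclockwise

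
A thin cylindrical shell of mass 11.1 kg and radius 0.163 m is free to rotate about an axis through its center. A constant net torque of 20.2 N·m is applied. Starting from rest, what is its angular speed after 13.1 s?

ω ≈ 897 rad/s

I = MR² = (11.1)(0.163)² = 0.2949 kg·m².
α = τ/I = 20.2/0.2949 = 68.49 rad/s².
ω = ω₀ + αt = 0 + (68.49)(13.1) = 897.3 rad/s.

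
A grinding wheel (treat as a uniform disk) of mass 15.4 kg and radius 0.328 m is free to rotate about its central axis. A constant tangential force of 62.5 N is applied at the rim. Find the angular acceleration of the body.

α ≈ 24.7 rad/s²

I = ½MR² = (1/2)(15.4)(0.328)² = 0.8284 kg·m².
τ = F R = (62.5)(0.328) = 20.50 N·m.
Newton's second law for rotation, τ = Iα, gives α = τ/I = 20.50/0.8284 = 24.75 rad/s².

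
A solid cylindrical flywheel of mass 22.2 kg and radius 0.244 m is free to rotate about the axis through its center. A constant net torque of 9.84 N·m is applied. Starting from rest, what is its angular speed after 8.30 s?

ω ≈ 124 rad/s

I = ½MR² = (1/2)(22.2)(0.244)² = 0.6608 kg·m².
α = τ/I = 9.84/0.6608 = 14.89 rad/s².
ω = ω₀ + αt = 0 + (14.89)(8.30) = 123.6 rad/s.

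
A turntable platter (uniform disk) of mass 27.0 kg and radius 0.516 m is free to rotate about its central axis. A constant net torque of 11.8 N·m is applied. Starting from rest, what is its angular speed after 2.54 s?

I = ½MR² = (1/2)(27.0)(0.516)² = 3.594 kg·m².
α = τ/I = 11.8/3.594 = 3.283 rad/s².
ω = ω₀ + αt = 0 + (3.283)(2.54) = 8.338 rad/s.

ω ≈ 8.34 rad/s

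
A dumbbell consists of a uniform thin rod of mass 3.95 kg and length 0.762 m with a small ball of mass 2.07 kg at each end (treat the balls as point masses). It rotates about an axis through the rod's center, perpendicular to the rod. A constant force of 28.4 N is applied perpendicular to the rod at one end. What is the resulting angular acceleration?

α ≈ 13.7 rad/s²

I_rod = (1/12)ML² = (1/12)(3.95)(0.762)² = 0.1911 kg·m².
I_balls = 2·m·(L/2)² = 2(2.07)(0.3810)² = 0.6010 kg·m².
Total I = 0.7921 kg·m².
τ = F·(L/2) = (28.4)(0.381) = 10.82 N·m.
α = τ/I = 10.82/0.7921 = 13.66 rad/s².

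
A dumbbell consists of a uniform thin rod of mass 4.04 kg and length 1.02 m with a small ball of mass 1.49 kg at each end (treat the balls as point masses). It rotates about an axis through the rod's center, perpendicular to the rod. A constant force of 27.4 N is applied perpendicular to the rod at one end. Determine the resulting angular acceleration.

α ≈ 12.4 rad/s²

I_rod = (1/12)ML² = (1/12)(4.04)(1.02)² = 0.3503 kg·m².
I_balls = 2·m·(L/2)² = 2(1.49)(0.5100)² = 0.7751 kg·m².
Total I = 1.125 kg·m².
τ = F·(L/2) = (27.4)(0.510) = 13.97 N·m.
α = τ/I = 13.97/1.125 = 12.42 rad/s².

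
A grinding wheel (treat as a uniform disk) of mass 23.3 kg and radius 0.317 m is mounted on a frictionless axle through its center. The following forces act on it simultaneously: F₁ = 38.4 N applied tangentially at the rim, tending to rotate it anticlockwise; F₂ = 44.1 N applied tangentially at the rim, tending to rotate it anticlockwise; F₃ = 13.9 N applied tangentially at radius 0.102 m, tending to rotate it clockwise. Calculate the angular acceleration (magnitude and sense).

I = ½MR² = (1/2)(23.3)(0.317)² = 1.171 kg·m².
Taking anticlockwise as positive: τ₁ = +(38.4)(0.317) = +12.17 N·m; τ₂ = +(44.1)(0.317) = +13.98 N·m; τ₃ = −(13.9)(0.102) = −1.418 N·m.
Net torque τ = 24.73 N·m.
α = τ/I = 24.73/1.171 = 21.13 rad/s².

α ≈ 21.1 rad/s², anticlockwise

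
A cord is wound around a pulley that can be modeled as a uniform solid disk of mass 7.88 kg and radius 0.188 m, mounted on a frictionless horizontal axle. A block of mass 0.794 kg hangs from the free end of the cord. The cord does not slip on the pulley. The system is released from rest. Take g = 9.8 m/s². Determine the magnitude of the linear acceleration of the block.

I = ½MR² = (1/2)(7.88)(0.188)² = 0.1393 kg·m².
Block: mg − T = ma. Pulley: TR = Iα. No-slip: a = αR, so T = (I/R²)a = 3.940·a.
Then mg = (m + 3.940)a, so a = (0.794)(9.8)/(0.794 + 3.940) = 1.644 m/s².

a ≈ 1.64 m/s²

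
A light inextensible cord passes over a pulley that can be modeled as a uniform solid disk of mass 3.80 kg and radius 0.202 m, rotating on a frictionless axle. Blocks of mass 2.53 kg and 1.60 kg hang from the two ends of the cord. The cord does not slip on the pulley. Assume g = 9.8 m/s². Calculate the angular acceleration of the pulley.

I = ½MR² = (1/2)(3.80)(0.202)² = 0.07753 kg·m².
Heavier block: m₁g − T₁ = m₁a. Lighter block: T₂ − m₂g = m₂a.
Pulley: (T₁ − T₂)R = Iα = I(a/R), so T₁ − T₂ = (I/R²)a = (1/2)M_p a = 1.900·a.
Adding the three: (m₁ − m₂)g = (m₁ + m₂ + 1.900)a, so a = (2.53 − 1.60)(9.8)/(2.53 + 1.60 + 1.900) = 1.511 m/s².
α = a/R = 1.511/0.202 = 7.482 rad/s².

α ≈ 7.48 rad/s²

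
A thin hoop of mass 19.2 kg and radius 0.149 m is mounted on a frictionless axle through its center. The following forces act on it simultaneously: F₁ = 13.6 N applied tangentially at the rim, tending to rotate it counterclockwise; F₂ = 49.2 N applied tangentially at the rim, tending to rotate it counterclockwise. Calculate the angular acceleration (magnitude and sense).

I = MR² = (19.2)(0.149)² = 0.4263 kg·m².
Taking counterclockwise as positive: τ₁ = +(13.6)(0.149) = +2.026 N·m; τ₂ = +(49.2)(0.149) = +7.331 N·m.
Net torque τ = 9.357 N·m.
α = τ/I = 9.357/0.4263 = 21.95 rad/s².

α ≈ 22.0 rad/s², counterclockwise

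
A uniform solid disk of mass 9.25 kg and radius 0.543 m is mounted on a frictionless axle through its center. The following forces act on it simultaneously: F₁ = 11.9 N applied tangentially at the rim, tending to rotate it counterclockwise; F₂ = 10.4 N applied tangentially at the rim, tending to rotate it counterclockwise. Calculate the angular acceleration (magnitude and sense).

I = ½MR² = (1/2)(9.25)(0.543)² = 1.364 kg·m².
Taking counterclockwise as positive: τ₁ = +(11.9)(0.543) = +6.462 N·m; τ₂ = +(10.4)(0.543) = +5.647 N·m.
Net torque τ = 12.11 N·m.
α = τ/I = 12.11/1.364 = 8.880 rad/s².

α ≈ 8.88 rad/s², counterclockwise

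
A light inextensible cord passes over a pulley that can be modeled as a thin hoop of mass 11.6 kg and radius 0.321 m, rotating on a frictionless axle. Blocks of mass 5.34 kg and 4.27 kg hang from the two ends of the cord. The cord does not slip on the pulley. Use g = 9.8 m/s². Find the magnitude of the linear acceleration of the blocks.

a ≈ 0.494 m/s²

I = MR² = (11.6)(0.321)² = 1.195 kg·m².
Heavier block: m₁g − T₁ = m₁a. Lighter block: T₂ − m₂g = m₂a.
Pulley: (T₁ − T₂)R = Iα = I(a/R), so T₁ − T₂ = (I/R²)a = 1·M_p a = 11.60·a.
Adding the three: (m₁ − m₂)g = (m₁ + m₂ + 11.60)a, so a = (5.34 − 4.27)(9.8)/(5.34 + 4.27 + 11.60) = 0.4944 m/s².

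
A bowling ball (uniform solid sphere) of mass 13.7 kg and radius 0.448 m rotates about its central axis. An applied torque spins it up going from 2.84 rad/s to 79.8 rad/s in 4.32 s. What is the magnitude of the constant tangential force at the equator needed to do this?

F ≈ 43.7 N

I = (2/5)MR² = (2/5)(13.7)(0.448)² = 1.100 kg·m².
α = Δω/Δt = (79.8 − 2.84)/4.32 = 17.81 rad/s².
The required torque is τ = Iα = (1.100)(17.81) = 19.59 N·m.
A tangential force at the equator gives τ = FR, so F = τ/R = 19.59/0.448 = 43.74 N.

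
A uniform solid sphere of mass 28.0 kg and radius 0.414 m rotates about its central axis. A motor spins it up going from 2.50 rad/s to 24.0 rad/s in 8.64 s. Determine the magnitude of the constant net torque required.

I = (2/5)MR² = (2/5)(28.0)(0.414)² = 1.920 kg·m².
α = Δω/Δt = (24.0 − 2.50)/8.64 = 2.488 rad/s².
τ = Iα = (1.920)(2.488) = 4.777 N·m.

τ ≈ 4.78 N·m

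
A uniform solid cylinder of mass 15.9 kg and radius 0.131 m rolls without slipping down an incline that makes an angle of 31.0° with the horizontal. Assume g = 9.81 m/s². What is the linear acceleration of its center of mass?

Translation along the incline: Mg sinθ − f = Ma.
Rotation about the center: fR = Iα with I = ½MR². No-slip gives a = αR, so f = (I/R²)a = (1/2)M a.
Substituting: Mg sinθ = (1 + 0.5000)Ma, so a = g sinθ/(1 + 0.5000) = (9.81) sin 31.0° / 1.500 = 3.368 m/s².

a ≈ 3.37 m/s²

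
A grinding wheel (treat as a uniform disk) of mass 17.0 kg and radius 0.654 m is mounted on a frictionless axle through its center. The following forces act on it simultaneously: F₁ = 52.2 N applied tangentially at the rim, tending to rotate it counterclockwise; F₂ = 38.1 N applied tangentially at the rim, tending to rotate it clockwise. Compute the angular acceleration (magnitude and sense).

I = ½MR² = (1/2)(17.0)(0.654)² = 3.636 kg·m².
Taking counterclockwise as positive: τ₁ = +(52.2)(0.654) = +34.14 N·m; τ₂ = −(38.1)(0.654) = −24.92 N·m.
Net torque τ = 9.221 N·m.
α = τ/I = 9.221/3.636 = 2.536 rad/s².

α ≈ 2.54 rad/s², counterclockwise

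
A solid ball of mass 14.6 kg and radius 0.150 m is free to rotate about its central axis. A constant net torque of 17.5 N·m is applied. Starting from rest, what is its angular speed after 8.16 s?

I = (2/5)MR² = (2/5)(14.6)(0.150)² = 0.1314 kg·m².
α = τ/I = 17.5/0.1314 = 133.2 rad/s².
ω = ω₀ + αt = 0 + (133.2)(8.16) = 1087 rad/s.

ω ≈ 1090 rad/s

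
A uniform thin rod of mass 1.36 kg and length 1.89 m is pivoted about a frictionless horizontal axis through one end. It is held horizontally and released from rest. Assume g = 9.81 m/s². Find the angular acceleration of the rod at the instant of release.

α ≈ 7.79 rad/s²

About the pivot, I = (1/3)ML² = (1/3)(1.36)(1.89)² = 1.619 kg·m².
The weight acts at the center, a distance L/2 = 0.9450 m from the pivot; τ = Mg(L/2) = 12.61 N·m.
α = τ/I = 12.61/1.619 = 7.786 rad/s².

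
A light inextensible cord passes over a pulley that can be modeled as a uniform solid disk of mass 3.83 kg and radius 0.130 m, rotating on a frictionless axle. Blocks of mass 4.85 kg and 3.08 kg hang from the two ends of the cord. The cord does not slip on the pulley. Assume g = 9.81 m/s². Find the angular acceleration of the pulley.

α ≈ 13.6 rad/s²

I = ½MR² = (1/2)(3.83)(0.130)² = 0.03236 kg·m².
Heavier block: m₁g − T₁ = m₁a. Lighter block: T₂ − m₂g = m₂a.
Pulley: (T₁ − T₂)R = Iα = I(a/R), so T₁ − T₂ = (I/R²)a = (1/2)M_p a = 1.915·a.
Adding the three: (m₁ − m₂)g = (m₁ + m₂ + 1.915)a, so a = (4.85 − 3.08)(9.81)/(4.85 + 3.08 + 1.915) = 1.764 m/s².
α = a/R = 1.764/0.130 = 13.57 rad/s².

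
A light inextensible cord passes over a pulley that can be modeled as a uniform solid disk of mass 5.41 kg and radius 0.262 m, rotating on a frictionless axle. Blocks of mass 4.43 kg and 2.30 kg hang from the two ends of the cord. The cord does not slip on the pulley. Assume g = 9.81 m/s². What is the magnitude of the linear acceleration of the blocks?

I = ½MR² = (1/2)(5.41)(0.262)² = 0.1857 kg·m².
Heavier block: m₁g − T₁ = m₁a. Lighter block: T₂ − m₂g = m₂a.
Pulley: (T₁ − T₂)R = Iα = I(a/R), so T₁ − T₂ = (I/R²)a = (1/2)M_p a = 2.705·a.
Adding the three: (m₁ − m₂)g = (m₁ + m₂ + 2.705)a, so a = (4.43 − 2.30)(9.81)/(4.43 + 2.30 + 2.705) = 2.215 m/s².

a ≈ 2.21 m/s²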